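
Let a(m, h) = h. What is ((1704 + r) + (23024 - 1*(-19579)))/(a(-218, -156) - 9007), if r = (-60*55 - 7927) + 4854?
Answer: -37934/9163 ≈ -4.1399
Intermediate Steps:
r = -6373 (r = (-3300 - 7927) + 4854 = -11227 + 4854 = -6373)
((1704 + r) + (23024 - 1*(-19579)))/(a(-218, -156) - 9007) = ((1704 - 6373) + (23024 - 1*(-19579)))/(-156 - 9007) = (-4669 + (23024 + 19579))/(-9163) = (-4669 + 42603)*(-1/9163) = 37934*(-1/9163) = -37934/9163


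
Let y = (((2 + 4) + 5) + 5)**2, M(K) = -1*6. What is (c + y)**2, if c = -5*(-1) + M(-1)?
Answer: 65025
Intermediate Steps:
M(K) = -6
c = -1 (c = -5*(-1) - 6 = 5 - 6 = -1)
y = 256 (y = ((6 + 5) + 5)**2 = (11 + 5)**2 = 16**2 = 256)
(c + y)**2 = (-1 + 256)**2 = 255**2 = 65025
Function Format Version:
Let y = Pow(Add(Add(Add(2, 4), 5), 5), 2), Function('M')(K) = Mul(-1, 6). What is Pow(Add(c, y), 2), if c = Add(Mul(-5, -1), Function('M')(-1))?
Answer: 65025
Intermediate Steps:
Function('M')(K) = -6
c = -1 (c = Add(Mul(-5, -1), -6) = Add(5, -6) = -1)
y = 256 (y = Pow(Add(Add(6, 5), 5), 2) = Pow(Add(11, 5), 2) = Pow(16, 2) = 256)
Pow(Add(c, y), 2) = Pow(Add(-1, 256), 2) = Pow(255, 2) = 65025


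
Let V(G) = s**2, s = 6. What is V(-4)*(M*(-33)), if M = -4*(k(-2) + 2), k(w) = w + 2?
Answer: 9504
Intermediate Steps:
V(G) = 36 (V(G) = 6**2 = 36)
k(w) = 2 + w
M = -8 (M = -4*((2 - 2) + 2) = -4*(0 + 2) = -4*2 = -8)
V(-4)*(M*(-33)) = 36*(-8*(-33)) = 36*264 = 9504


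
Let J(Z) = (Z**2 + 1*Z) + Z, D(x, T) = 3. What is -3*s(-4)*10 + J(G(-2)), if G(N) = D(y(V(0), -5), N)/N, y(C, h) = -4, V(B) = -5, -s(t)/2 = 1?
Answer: 237/4 ≈ 59.250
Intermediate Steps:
s(t) = -2 (s(t) = -2*1 = -2)
G(N) = 3/N
J(Z) = Z**2 + 2*Z (J(Z) = (Z**2 + Z) + Z = (Z + Z**2) + Z = Z**2 + 2*Z)
-3*s(-4)*10 + J(G(-2)) = -3*(-2)*10 + (3/(-2))*(2 + 3/(-2)) = 6*10 + (3*(-1/2))*(2 + 3*(-1/2)) = 60 - 3*(2 - 3/2)/2 = 60 - 3/2*1/2 = 60 - 3/4 = 237/4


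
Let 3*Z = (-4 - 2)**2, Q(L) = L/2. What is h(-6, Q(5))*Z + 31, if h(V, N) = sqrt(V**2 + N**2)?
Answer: 109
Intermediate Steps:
Q(L) = L/2 (Q(L) = L*(1/2) = L/2)
Z = 12 (Z = (-4 - 2)**2/3 = (1/3)*(-6)**2 = (1/3)*36 = 12)
h(V, N) = sqrt(N**2 + V**2)
h(-6, Q(5))*Z + 31 = sqrt(((1/2)*5)**2 + (-6)**2)*12 + 31 = sqrt((5/2)**2 + 36)*12 + 31 = sqrt(25/4 + 36)*12 + 31 = sqrt(169/4)*12 + 31 = (13/2)*12 + 31 = 78 + 31 = 109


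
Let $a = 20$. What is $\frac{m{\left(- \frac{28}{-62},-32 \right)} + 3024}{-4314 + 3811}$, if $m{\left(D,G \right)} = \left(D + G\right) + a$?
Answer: $- \frac{93386}{15593} \approx -5.989$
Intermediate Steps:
$m{\left(D,G \right)} = 20 + D + G$ ($m{\left(D,G \right)} = \left(D + G\right) + 20 = 20 + D + G$)
$\frac{m{\left(- \frac{28}{-62},-32 \right)} + 3024}{-4314 + 3811} = \frac{\left(20 - \frac{28}{-62} - 32\right) + 3024}{-4314 + 3811} = \frac{\left(20 - - \frac{14}{31} - 32\right) + 3024}{-503} = \left(\left(20 + \frac{14}{31} - 32\right) + 3024\right) \left(- \frac{1}{503}\right) = \left(- \frac{358}{31} + 3024\right) \left(- \frac{1}{503}\right) = \frac{93386}{31} \left(- \frac{1}{503}\right) = - \frac{93386}{15593}$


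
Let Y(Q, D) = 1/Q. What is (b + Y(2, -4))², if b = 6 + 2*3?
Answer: 625/4 ≈ 156.25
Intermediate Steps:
Y(Q, D) = 1/Q
b = 12 (b = 6 + 6 = 12)
(b + Y(2, -4))² = (12 + 1/2)² = (12 + ½)² = (25/2)² = 625/4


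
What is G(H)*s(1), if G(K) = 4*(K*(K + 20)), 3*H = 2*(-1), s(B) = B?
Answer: -464/9 ≈ -51.556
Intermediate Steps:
H = -2/3 (H = (2*(-1))/3 = (1/3)*(-2) = -2/3 ≈ -0.66667)
G(K) = 4*K*(20 + K) (G(K) = 4*(K*(20 + K)) = 4*K*(20 + K))
G(H)*s(1) = (4*(-2/3)*(20 - 2/3))*1 = (4*(-2/3)*(58/3))*1 = -464/9*1 = -464/9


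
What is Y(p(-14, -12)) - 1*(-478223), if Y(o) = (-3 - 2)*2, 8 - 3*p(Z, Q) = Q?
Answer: 478213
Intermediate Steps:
p(Z, Q) = 8/3 - Q/3
Y(o) = -10 (Y(o) = -5*2 = -10)
Y(p(-14, -12)) - 1*(-478223) = -10 - 1*(-478223) = -10 + 478223 = 478213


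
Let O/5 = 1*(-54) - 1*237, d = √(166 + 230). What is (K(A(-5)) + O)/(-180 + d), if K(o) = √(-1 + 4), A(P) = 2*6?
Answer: (1455 - √3)/(180 - 6*√11) ≈ 9.0772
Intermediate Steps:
A(P) = 12
K(o) = √3
d = 6*√11 (d = √396 = 6*√11 ≈ 19.900)
O = -1455 (O = 5*(1*(-54) - 1*237) = 5*(-54 - 237) = 5*(-291) = -1455)
(K(A(-5)) + O)/(-180 + d) = (√3 - 1455)/(-180 + 6*√11) = (-1455 + √3)/(-180 + 6*√11)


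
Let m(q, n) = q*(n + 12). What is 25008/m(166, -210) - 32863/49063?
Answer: -192259049/134383557 ≈ -1.4307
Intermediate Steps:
m(q, n) = q*(12 + n)
25008/m(166, -210) - 32863/49063 = 25008/((166*(12 - 210))) - 32863/49063 = 25008/((166*(-198))) - 32863*1/49063 = 25008/(-32868) - 32863/49063 = 25008*(-1/32868) - 32863/49063 = -2084/2739 - 32863/49063 = -192259049/134383557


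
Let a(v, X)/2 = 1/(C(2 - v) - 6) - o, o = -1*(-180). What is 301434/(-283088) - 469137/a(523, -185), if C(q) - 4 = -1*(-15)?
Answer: 431270401869/331071416 ≈ 1302.7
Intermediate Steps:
C(q) = 19 (C(q) = 4 - 1*(-15) = 4 + 15 = 19)
o = 180
a(v, X) = -4678/13 (a(v, X) = 2*(1/(19 - 6) - 1*180) = 2*(1/13 - 180) = 2*(-2339/13) = -4678/13)
301434/(-283088) - 469137/a(523, -185) = 301434/(-283088) - 469137/(-4678/13) = 301434*(-1/283088) - 469137*(-13/4678) = -150717/141544 + 6098781/4678 = 431270401869/331071416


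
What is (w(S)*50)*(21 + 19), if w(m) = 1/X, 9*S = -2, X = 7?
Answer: 2000/7 ≈ 285.71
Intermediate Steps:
S = -2/9 (S = (⅑)*(-2) = -2/9 ≈ -0.22222)
w(m) = ⅐ (w(m) = 1/7 = ⅐)
(w(S)*50)*(21 + 19) = ((⅐)*50)*(21 + 19) = (50/7)*40 = 2000/7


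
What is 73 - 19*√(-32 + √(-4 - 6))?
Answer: 73 - 19*√(-32 + I*√10) ≈ 67.696 - 107.61*I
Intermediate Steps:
73 - 19*√(-32 + √(-4 - 6)) = 73 - 19*√(-32 + √(-10)) = 73 - 19*√(-32 + I*√10)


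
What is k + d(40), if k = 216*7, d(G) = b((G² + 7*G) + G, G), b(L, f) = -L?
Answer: -408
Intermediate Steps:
d(G) = -G² - 8*G (d(G) = -((G² + 7*G) + G) = -(G² + 8*G) = -G² - 8*G)
k = 1512
k + d(40) = 1512 - 1*40*(8 + 40) = 1512 - 1*40*48 = 1512 - 1920 = -408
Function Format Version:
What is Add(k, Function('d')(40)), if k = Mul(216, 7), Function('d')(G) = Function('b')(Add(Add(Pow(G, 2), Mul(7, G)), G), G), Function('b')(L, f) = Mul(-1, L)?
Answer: -408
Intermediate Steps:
Function('d')(G) = Add(Mul(-1, Pow(G, 2)), Mul(-8, G)) (Function('d')(G) = Mul(-1, Add(Add(Pow(G, 2), Mul(7, G)), G)) = Mul(-1, Add(Pow(G, 2), Mul(8, G))) = Add(Mul(-1, Pow(G, 2)), Mul(-8, G)))
k = 1512
Add(k, Function('d')(40)) = Add(1512, Mul(-1, 40, Add(8, 40))) = Add(1512, Mul(-1, 40, 48)) = Add(1512, -1920) = -408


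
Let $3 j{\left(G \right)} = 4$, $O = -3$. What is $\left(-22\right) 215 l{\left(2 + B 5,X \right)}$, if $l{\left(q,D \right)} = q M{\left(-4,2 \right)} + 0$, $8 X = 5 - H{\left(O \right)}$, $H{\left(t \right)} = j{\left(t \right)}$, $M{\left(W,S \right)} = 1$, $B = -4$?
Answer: $85140$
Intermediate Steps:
$j{\left(G \right)} = \frac{4}{3}$ ($j{\left(G \right)} = \frac{1}{3} \cdot 4 = \frac{4}{3}$)
$H{\left(t \right)} = \frac{4}{3}$
$X = \frac{11}{24}$ ($X = \frac{5 - \frac{4}{3}}{8} = \frac{1}{8} \cdot \frac{11}{3} = \frac{11}{24} \approx 0.45833$)
$l{\left(q,D \right)} = q$ ($l{\left(q,D \right)} = q 1 + 0 = q + 0 = q$)
$\left(-22\right) 215 l{\left(2 + B 5,X \right)} = \left(-22\right) 215 \left(2 - 20\right) = - 4730 \left(2 - 20\right) = \left(-4730\right) \left(-18\right) = 85140$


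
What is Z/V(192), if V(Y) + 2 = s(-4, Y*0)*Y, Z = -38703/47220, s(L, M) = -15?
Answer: 12901/45362680 ≈ 0.00028440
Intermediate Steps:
Z = -12901/15740 (Z = -38703*1/47220 = -12901/15740 ≈ -0.81963)
V(Y) = -2 - 15*Y
Z/V(192) = -12901/(15740*(-2 - 15*192)) = -12901/(15740*(-2 - 2880)) = -12901/15740/(-2882) = -12901/15740*(-1/2882) = 12901/45362680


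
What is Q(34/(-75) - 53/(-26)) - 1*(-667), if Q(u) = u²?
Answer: 2545821781/3802500 ≈ 669.51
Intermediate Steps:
Q(34/(-75) - 53/(-26)) - 1*(-667) = (34/(-75) - 53/(-26))² - 1*(-667) = (34*(-1/75) - 53*(-1/26))² + 667 = (-34/75 + 53/26)² + 667 = (3091/1950)² + 667 = 9554281/3802500 + 667 = 2545821781/3802500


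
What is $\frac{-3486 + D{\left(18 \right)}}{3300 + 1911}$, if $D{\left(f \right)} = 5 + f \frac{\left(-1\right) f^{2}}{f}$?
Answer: $- \frac{3805}{5211} \approx -0.73019$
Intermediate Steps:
$D{\left(f \right)} = 5 - f^{2}$ ($D{\left(f \right)} = 5 + f \left(- f\right) = 5 - f^{2}$)
$\frac{-3486 + D{\left(18 \right)}}{3300 + 1911} = \frac{-3486 + \left(5 - 18^{2}\right)}{3300 + 1911} = \frac{-3486 + \left(5 - 324\right)}{5211} = \left(-3486 + \left(5 - 324\right)\right) \frac{1}{5211} = \left(-3486 - 319\right) \frac{1}{5211} = \left(-3805\right) \frac{1}{5211} = - \frac{3805}{5211}$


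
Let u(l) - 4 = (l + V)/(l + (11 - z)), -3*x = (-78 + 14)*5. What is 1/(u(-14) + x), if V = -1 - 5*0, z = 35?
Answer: 114/12661 ≈ 0.0090040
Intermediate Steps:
V = -1 (V = -1 + 0 = -1)
x = 320/3 (x = -(-78 + 14)*5/3 = -(-64)*5/3 = -1/3*(-320) = 320/3 ≈ 106.67)
u(l) = 4 + (-1 + l)/(-24 + l) (u(l) = 4 + (l - 1)/(l + (11 - 1*35)) = 4 + (-1 + l)/(l + (11 - 35)) = 4 + (-1 + l)/(l - 24) = 4 + (-1 + l)/(-24 + l))
1/(u(-14) + x) = 1/((-97 + 5*(-14))/(-24 - 14) + 320/3) = 1/((-97 - 70)/(-38) + 320/3) = 1/(-1/38*(-167) + 320/3) = 1/(167/38 + 320/3) = 1/(12661/114) = 114/12661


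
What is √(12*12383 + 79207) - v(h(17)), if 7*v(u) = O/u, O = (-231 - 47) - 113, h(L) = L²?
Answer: 23/119 + √227803 ≈ 477.48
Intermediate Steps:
O = -391 (O = -278 - 113 = -391)
v(u) = -391/(7*u) (v(u) = (-391/u)/7 = -391/(7*u))
√(12*12383 + 79207) - v(h(17)) = √(12*12383 + 79207) - (-391)/(7*(17²)) = √(148596 + 79207) - (-391)/(7*289) = √227803 - (-391)/(7*289) = √227803 - 1*(-23/119) = √227803 + 23/119 = 23/119 + √227803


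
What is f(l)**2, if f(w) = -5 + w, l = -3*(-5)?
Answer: 100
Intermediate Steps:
l = 15
f(l)**2 = (-5 + 15)**2 = 10**2 = 100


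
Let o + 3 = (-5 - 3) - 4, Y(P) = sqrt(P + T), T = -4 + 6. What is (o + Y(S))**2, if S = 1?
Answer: (15 - sqrt(3))**2 ≈ 176.04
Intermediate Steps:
T = 2
Y(P) = sqrt(2 + P) (Y(P) = sqrt(P + 2) = sqrt(2 + P))
o = -15 (o = -3 + ((-5 - 3) - 4) = -3 + (-8 - 4) = -3 - 12 = -15)
(o + Y(S))**2 = (-15 + sqrt(2 + 1))**2 = (-15 + sqrt(3))**2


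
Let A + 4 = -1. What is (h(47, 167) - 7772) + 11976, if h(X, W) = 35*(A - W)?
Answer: -1816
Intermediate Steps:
A = -5 (A = -4 - 1 = -5)
h(X, W) = -175 - 35*W (h(X, W) = 35*(-5 - W) = -175 - 35*W)
(h(47, 167) - 7772) + 11976 = ((-175 - 35*167) - 7772) + 11976 = ((-175 - 5845) - 7772) + 11976 = (-6020 - 7772) + 11976 = -13792 + 11976 = -1816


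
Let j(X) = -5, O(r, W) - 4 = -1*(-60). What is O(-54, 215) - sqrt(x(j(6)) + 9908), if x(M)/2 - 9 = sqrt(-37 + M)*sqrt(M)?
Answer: 64 - sqrt(9926 - 2*sqrt(210)) ≈ -35.484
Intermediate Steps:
O(r, W) = 64 (O(r, W) = 4 - 1*(-60) = 4 + 60 = 64)
x(M) = 18 + 2*sqrt(M)*sqrt(-37 + M) (x(M) = 18 + 2*(sqrt(-37 + M)*sqrt(M)) = 18 + 2*(sqrt(M)*sqrt(-37 + M)) = 18 + 2*sqrt(M)*sqrt(-37 + M))
O(-54, 215) - sqrt(x(j(6)) + 9908) = 64 - sqrt((18 + 2*sqrt(-5)*sqrt(-37 - 5)) + 9908) = 64 - sqrt((18 + 2*(I*sqrt(5))*sqrt(-42)) + 9908) = 64 - sqrt((18 + 2*(I*sqrt(5))*(I*sqrt(42))) + 9908) = 64 - sqrt((18 - 2*sqrt(210)) + 9908) = 64 - sqrt(9926 - 2*sqrt(210))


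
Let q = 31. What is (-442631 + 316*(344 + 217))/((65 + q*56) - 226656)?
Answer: 53071/44971 ≈ 1.1801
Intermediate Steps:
(-442631 + 316*(344 + 217))/((65 + q*56) - 226656) = (-442631 + 316*(344 + 217))/((65 + 31*56) - 226656) = (-442631 + 316*561)/((65 + 1736) - 226656) = (-442631 + 177276)/(1801 - 226656) = -265355/(-224855) = -265355*(-1/224855) = 53071/44971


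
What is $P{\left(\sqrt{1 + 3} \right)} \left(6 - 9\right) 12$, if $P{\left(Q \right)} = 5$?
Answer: $-180$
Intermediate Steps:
$P{\left(\sqrt{1 + 3} \right)} \left(6 - 9\right) 12 = 5 \left(6 - 9\right) 12 = 5 \left(-3\right) 12 = \left(-15\right) 12 = -180$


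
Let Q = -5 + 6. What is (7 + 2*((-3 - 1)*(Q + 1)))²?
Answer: 81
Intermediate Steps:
Q = 1
(7 + 2*((-3 - 1)*(Q + 1)))² = (7 + 2*((-3 - 1)*(1 + 1)))² = (7 + 2*(-4*2))² = (7 + 2*(-8))² = (7 - 16)² = (-9)² = 81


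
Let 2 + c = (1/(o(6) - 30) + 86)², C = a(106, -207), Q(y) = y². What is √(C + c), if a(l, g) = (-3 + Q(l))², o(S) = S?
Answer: √72684101281/24 ≈ 11233.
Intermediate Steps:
a(l, g) = (-3 + l²)²
C = 126180289 (C = (-3 + 106²)² = (-3 + 11236)² = 11233² = 126180289)
c = 4254817/576 (c = -2 + (1/(6 - 30) + 86)² = -2 + (1/(-24) + 86)² = -2 + (-1/24 + 86)² = -2 + (2063/24)² = -2 + 4255969/576 = 4254817/576 ≈ 7386.8)
√(C + c) = √(126180289 + 4254817/576) = √(72684101281/576) = √72684101281/24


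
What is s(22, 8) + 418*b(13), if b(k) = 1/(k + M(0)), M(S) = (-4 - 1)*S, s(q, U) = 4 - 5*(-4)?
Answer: 730/13 ≈ 56.154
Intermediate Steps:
s(q, U) = 24 (s(q, U) = 4 + 20 = 24)
M(S) = -5*S
b(k) = 1/k (b(k) = 1/(k - 5*0) = 1/(k + 0) = 1/k)
s(22, 8) + 418*b(13) = 24 + 418/13 = 730/13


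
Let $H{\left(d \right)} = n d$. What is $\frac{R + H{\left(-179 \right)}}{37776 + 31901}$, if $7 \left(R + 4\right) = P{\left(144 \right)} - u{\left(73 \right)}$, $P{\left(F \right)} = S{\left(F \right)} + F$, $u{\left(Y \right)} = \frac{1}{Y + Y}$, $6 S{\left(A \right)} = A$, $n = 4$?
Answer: $- \frac{711313}{71209894} \approx -0.009989$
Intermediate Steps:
$S{\left(A \right)} = \frac{A}{6}$
$u{\left(Y \right)} = \frac{1}{2 Y}$
$P{\left(F \right)} = \frac{7 F}{6}$ ($P{\left(F \right)} = \frac{F}{6} + F = \frac{7 F}{6}$)
$R = \frac{20439}{1022}$ ($R = -4 + \frac{\frac{7}{6} \cdot 144 - \frac{1}{2 \cdot 73}}{7} = -4 + \frac{168 - \frac{1}{2} \cdot \frac{1}{73}}{7} = -4 + \frac{168 - \frac{1}{146}}{7} = -4 + \frac{1}{7} \cdot \frac{24527}{146} = -4 + \frac{24527}{1022} = \frac{20439}{1022} \approx 19.999$)
$H{\left(d \right)} = 4 d$
$\frac{R + H{\left(-179 \right)}}{37776 + 31901} = \frac{\frac{20439}{1022} + 4 \left(-179\right)}{37776 + 31901} = \frac{\frac{20439}{1022} - 716}{69677} = \left(- \frac{711313}{1022}\right) \frac{1}{69677} = - \frac{711313}{71209894}$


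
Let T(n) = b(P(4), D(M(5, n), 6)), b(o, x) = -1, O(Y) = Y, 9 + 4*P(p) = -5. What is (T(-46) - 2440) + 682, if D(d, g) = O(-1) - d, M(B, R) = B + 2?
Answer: -1759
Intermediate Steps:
M(B, R) = 2 + B
P(p) = -7/2 (P(p) = -9/4 + (¼)*(-5) = -9/4 - 5/4 = -7/2)
D(d, g) = -1 - d
T(n) = -1
(T(-46) - 2440) + 682 = (-1 - 2440) + 682 = -2441 + 682 = -1759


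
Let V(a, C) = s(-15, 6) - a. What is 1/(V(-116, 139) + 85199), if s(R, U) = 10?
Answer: 1/85325 ≈ 1.1720e-5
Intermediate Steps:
V(a, C) = 10 - a
1/(V(-116, 139) + 85199) = 1/((10 - 1*(-116)) + 85199) = 1/((10 + 116) + 85199) = 1/(126 + 85199) = 1/85325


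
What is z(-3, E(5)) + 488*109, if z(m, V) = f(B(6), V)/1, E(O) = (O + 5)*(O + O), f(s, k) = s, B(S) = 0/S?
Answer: 53192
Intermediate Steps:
B(S) = 0
E(O) = 2*O*(5 + O) (E(O) = (5 + O)*(2*O) = 2*O*(5 + O))
z(m, V) = 0 (z(m, V) = 0/1 = 0*1 = 0)
z(-3, E(5)) + 488*109 = 0 + 488*109 = 0 + 53192 = 53192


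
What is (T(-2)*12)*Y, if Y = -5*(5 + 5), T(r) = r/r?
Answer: -600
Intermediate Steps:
T(r) = 1
Y = -50 (Y = -5*10 = -50)
(T(-2)*12)*Y = (1*12)*(-50) = 12*(-50) = -600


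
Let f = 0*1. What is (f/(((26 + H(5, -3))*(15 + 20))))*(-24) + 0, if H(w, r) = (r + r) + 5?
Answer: 0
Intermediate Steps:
H(w, r) = 5 + 2*r (H(w, r) = 2*r + 5 = 5 + 2*r)
f = 0
(f/(((26 + H(5, -3))*(15 + 20))))*(-24) + 0 = (0/(((26 + (5 + 2*(-3)))*(15 + 20))))*(-24) + 0 = (0/(((26 + (5 - 6))*35)))*(-24) + 0 = (0/(((26 - 1)*35)))*(-24) + 0 = (0/((25*35)))*(-24) + 0 = (0/875)*(-24) + 0 = (0*(1/875))*(-24) + 0 = 0*(-24) + 0 = 0 + 0 = 0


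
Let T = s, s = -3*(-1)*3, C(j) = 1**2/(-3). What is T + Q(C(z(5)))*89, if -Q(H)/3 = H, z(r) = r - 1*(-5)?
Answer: 98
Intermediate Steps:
z(r) = 5 + r (z(r) = r + 5 = 5 + r)
C(j) = -1/3 (C(j) = 1*(-1/3) = -1/3)
s = 9 (s = 3*3 = 9)
Q(H) = -3*H
T = 9
T + Q(C(z(5)))*89 = 9 - 3*(-1/3)*89 = 9 + 1*89 = 9 + 89 = 98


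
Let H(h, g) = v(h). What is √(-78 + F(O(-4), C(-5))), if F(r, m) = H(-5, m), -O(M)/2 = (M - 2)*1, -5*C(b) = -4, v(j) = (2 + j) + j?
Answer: I*√86 ≈ 9.2736*I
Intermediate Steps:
v(j) = 2 + 2*j
C(b) = ⅘ (C(b) = -⅕*(-4) = ⅘)
H(h, g) = 2 + 2*h
O(M) = 4 - 2*M (O(M) = -2*(M - 2) = -2*(-2 + M) = 4 - 2*M)
F(r, m) = -8 (F(r, m) = 2 + 2*(-5) = 2 - 10 = -8)
√(-78 + F(O(-4), C(-5))) = √(-78 - 8) = √(-86) = I*√86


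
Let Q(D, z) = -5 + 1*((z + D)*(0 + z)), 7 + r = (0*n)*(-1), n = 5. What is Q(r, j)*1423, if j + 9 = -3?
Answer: 317329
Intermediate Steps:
j = -12 (j = -9 - 3 = -12)
r = -7 (r = -7 + (0*5)*(-1) = -7 + 0*(-1) = -7 + 0 = -7)
Q(D, z) = -5 + z*(D + z) (Q(D, z) = -5 + 1*((D + z)*z) = -5 + 1*(z*(D + z)) = -5 + z*(D + z))
Q(r, j)*1423 = (-5 + (-12)² - 7*(-12))*1423 = (-5 + 144 + 84)*1423 = 223*1423 = 317329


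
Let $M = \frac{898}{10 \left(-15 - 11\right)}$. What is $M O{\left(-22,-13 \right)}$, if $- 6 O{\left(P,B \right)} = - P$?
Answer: $\frac{4939}{390} \approx 12.664$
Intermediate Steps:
$M = - \frac{449}{130}$ ($M = \frac{898}{10 \left(-26\right)} = \frac{898}{-260} = 898 \left(- \frac{1}{260}\right) = - \frac{449}{130} \approx -3.4538$)
$O{\left(P,B \right)} = \frac{P}{6}$ ($O{\left(P,B \right)} = - \frac{\left(-1\right) P}{6} = \frac{P}{6}$)
$M O{\left(-22,-13 \right)} = - \frac{449 \cdot \frac{1}{6} \left(-22\right)}{130} = \left(- \frac{449}{130}\right) \left(- \frac{11}{3}\right) = \frac{4939}{390}$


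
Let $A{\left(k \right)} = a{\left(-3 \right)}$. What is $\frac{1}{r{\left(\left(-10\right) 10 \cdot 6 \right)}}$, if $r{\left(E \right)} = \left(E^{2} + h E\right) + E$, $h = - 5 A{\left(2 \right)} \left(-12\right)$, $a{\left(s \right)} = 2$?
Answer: $\frac{1}{287400} \approx 3.4795 \cdot 10^{-6}$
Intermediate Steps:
$A{\left(k \right)} = 2$
$h = 120$ ($h = \left(-5\right) 2 \left(-12\right) = \left(-10\right) \left(-12\right) = 120$)
$r{\left(E \right)} = E^{2} + 121 E$ ($r{\left(E \right)} = \left(E^{2} + 120 E\right) + E = E^{2} + 121 E$)
$\frac{1}{r{\left(\left(-10\right) 10 \cdot 6 \right)}} = \frac{1}{\left(-10\right) 10 \cdot 6 \left(121 + \left(-10\right) 10 \cdot 6\right)} = \frac{1}{\left(-100\right) 6 \left(121 - 600\right)} = \frac{1}{\left(-600\right) \left(121 - 600\right)} = \frac{1}{\left(-600\right) \left(-479\right)} = \frac{1}{287400}$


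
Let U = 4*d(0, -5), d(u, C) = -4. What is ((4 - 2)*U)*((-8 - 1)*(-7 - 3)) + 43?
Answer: -2837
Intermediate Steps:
U = -16 (U = 4*(-4) = -16)
((4 - 2)*U)*((-8 - 1)*(-7 - 3)) + 43 = ((4 - 2)*(-16))*((-8 - 1)*(-7 - 3)) + 43 = (2*(-16))*(-9*(-10)) + 43 = -32*90 + 43 = -2880 + 43 = -2837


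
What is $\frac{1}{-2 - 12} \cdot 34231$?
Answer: $- \frac{34231}{14} \approx -2445.1$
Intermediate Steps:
$\frac{1}{-2 - 12} \cdot 34231 = \frac{1}{-14} \cdot 34231 = \left(- \frac{1}{14}\right) 34231 = - \frac{34231}{14}$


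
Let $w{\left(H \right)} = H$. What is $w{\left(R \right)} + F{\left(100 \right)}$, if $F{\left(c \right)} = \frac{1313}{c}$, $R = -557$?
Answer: $- \frac{54387}{100} \approx -543.87$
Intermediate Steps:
$w{\left(R \right)} + F{\left(100 \right)} = -557 + \frac{1313}{100} = - \frac{54387}{100}$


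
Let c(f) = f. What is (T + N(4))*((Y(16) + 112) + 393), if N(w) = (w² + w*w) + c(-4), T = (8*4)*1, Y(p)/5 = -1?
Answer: 30000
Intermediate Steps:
Y(p) = -5 (Y(p) = 5*(-1) = -5)
T = 32 (T = 32*1 = 32)
N(w) = -4 + 2*w² (N(w) = (w² + w*w) - 4 = (w² + w²) - 4 = 2*w² - 4 = -4 + 2*w²)
(T + N(4))*((Y(16) + 112) + 393) = (32 + (-4 + 2*4²))*((-5 + 112) + 393) = (32 + (-4 + 2*16))*(107 + 393) = (32 + (-4 + 32))*500 = (32 + 28)*500 = 60*500 = 30000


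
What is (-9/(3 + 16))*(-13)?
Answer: 117/19 ≈ 6.1579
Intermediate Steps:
(-9/(3 + 16))*(-13) = (-9/19)*(-13) = ((1/19)*(-9))*(-13) = -9/19*(-13) = 117/19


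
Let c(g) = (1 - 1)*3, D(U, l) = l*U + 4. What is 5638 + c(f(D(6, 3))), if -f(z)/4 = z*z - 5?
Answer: 5638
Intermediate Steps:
D(U, l) = 4 + U*l (D(U, l) = U*l + 4 = 4 + U*l)
f(z) = 20 - 4*z² (f(z) = -4*(z*z - 5) = -4*(z² - 5) = -4*(-5 + z²) = 20 - 4*z²)
c(g) = 0 (c(g) = 0*3 = 0)
5638 + c(f(D(6, 3))) = 5638 + 0 = 5638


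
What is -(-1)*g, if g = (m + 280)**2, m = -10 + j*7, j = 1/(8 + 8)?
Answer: 18722929/256 ≈ 73137.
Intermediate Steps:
j = 1/16 ≈ 0.062500
m = -153/16 (m = -10 + (1/16)*7 = -10 + 7/16 = -153/16 ≈ -9.5625)
g = 18722929/256 (g = (-153/16 + 280)**2 = (4327/16)**2 = 18722929/256 ≈ 73137.)
-(-1)*g = -(-1)*18722929/256 = -1*(-18722929/256) = 18722929/256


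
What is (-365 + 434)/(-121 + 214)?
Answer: 23/31 ≈ 0.74194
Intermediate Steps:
(-365 + 434)/(-121 + 214) = 69/93 = 69*(1/93) = 23/31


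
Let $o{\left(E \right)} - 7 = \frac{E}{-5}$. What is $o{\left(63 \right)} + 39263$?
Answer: $\frac{196287}{5} \approx 39257.0$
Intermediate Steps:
$o{\left(E \right)} = 7 - \frac{E}{5}$ ($o{\left(E \right)} = 7 + \frac{E}{-5} = 7 + E \left(- \frac{1}{5}\right) = 7 - \frac{E}{5}$)
$o{\left(63 \right)} + 39263 = \left(7 - \frac{63}{5}\right) + 39263 = - \frac{28}{5} + 39263 = \frac{196287}{5}$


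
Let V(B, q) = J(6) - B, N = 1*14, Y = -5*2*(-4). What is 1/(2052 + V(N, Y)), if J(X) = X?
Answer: 1/2044 ≈ 0.00048924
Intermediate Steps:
Y = 40 (Y = -10*(-4) = 40)
N = 14
V(B, q) = 6 - B
1/(2052 + V(N, Y)) = 1/(2052 + (6 - 1*14)) = 1/(2052 + (6 - 14)) = 1/(2052 - 8) = 1/2044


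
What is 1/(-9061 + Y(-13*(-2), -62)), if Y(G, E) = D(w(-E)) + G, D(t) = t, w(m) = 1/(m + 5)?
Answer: -67/605344 ≈ -0.00011068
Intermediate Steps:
w(m) = 1/(5 + m)
Y(G, E) = G + 1/(5 - E) (Y(G, E) = 1/(5 - E) + G = G + 1/(5 - E))
1/(-9061 + Y(-13*(-2), -62)) = 1/(-9061 + (-1 + (-13*(-2))*(-5 - 62))/(-5 - 62)) = 1/(-9061 + (-1 + 26*(-67))/(-67)) = 1/(-9061 - (-1 - 1742)/67) = 1/(-9061 - 1/67*(-1743)) = 1/(-9061 + 1743/67) = 1/(-605344/67) = -67/605344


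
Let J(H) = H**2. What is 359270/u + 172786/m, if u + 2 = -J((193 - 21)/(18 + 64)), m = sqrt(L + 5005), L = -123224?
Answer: -301966435/5379 - 172786*I*sqrt(118219)/118219 ≈ -56138.0 - 502.53*I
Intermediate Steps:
m = I*sqrt(118219) (m = sqrt(-123224 + 5005) = sqrt(-118219) = I*sqrt(118219) ≈ 343.83*I)
u = -10758/1681 (u = -2 - ((193 - 21)/(18 + 64))**2 = -2 - (172/82)**2 = -2 - (172*(1/82))**2 = -2 - (86/41)**2 = -2 - 1*7396/1681 = -2 - 7396/1681 = -10758/1681 ≈ -6.3998)
359270/u + 172786/m = 359270/(-10758/1681) + 172786/((I*sqrt(118219))) = 359270*(-1681/10758) + 172786*(-I*sqrt(118219)/118219) = -301966435/5379 - 172786*I*sqrt(118219)/118219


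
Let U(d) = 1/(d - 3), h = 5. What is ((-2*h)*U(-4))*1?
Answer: 10/7 ≈ 1.4286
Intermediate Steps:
U(d) = 1/(-3 + d)
((-2*h)*U(-4))*1 = ((-2*5)/(-3 - 4))*1 = -10/(-7)*1 = -10*(-⅐)*1 = (10/7)*1 = 10/7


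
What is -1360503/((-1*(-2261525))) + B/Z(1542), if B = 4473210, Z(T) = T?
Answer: 1685696391604/581211925 ≈ 2900.3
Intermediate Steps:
-1360503/((-1*(-2261525))) + B/Z(1542) = -1360503/((-1*(-2261525))) + 4473210/1542 = -1360503/2261525 + 4473210*(1/1542) = -1360503*1/2261525 + 745535/257 = -1360503/2261525 + 745535/257 = 1685696391604/581211925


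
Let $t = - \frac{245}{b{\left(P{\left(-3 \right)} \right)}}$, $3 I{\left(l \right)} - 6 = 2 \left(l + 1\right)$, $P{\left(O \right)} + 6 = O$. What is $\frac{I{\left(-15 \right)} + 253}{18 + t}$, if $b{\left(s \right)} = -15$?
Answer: $\frac{737}{103} \approx 7.1553$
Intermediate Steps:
$P{\left(O \right)} = -6 + O$
$I{\left(l \right)} = \frac{8}{3} + \frac{2 l}{3}$ ($I{\left(l \right)} = 2 + \frac{2 \left(l + 1\right)}{3} = 2 + \frac{2 \left(1 + l\right)}{3} = 2 + \frac{2 + 2 l}{3} = 2 + \left(\frac{2}{3} + \frac{2 l}{3}\right) = \frac{8}{3} + \frac{2 l}{3}$)
$t = \frac{49}{3}$ ($t = - \frac{245}{-15} = \left(-245\right) \left(- \frac{1}{15}\right) = \frac{49}{3} \approx 16.333$)
$\frac{I{\left(-15 \right)} + 253}{18 + t} = \frac{\left(\frac{8}{3} + \frac{2}{3} \left(-15\right)\right) + 253}{18 + \frac{49}{3}} = \frac{\left(\frac{8}{3} - 10\right) + 253}{\frac{103}{3}} = \left(- \frac{22}{3} + 253\right) \frac{3}{103} = \frac{737}{3} \cdot \frac{3}{103} = \frac{737}{103}$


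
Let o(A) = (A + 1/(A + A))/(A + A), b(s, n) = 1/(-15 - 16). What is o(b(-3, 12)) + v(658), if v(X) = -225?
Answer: 63/4 ≈ 15.750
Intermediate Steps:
b(s, n) = -1/31 (b(s, n) = 1/(-31) = -1/31)
o(A) = (A + 1/(2*A))/(2*A) (o(A) = (A + 1/(2*A))/((2*A)) = (A + 1/(2*A))*(1/(2*A)) = (A + 1/(2*A))/(2*A))
o(b(-3, 12)) + v(658) = (1/2 + 1/(4*(-1/31)**2)) - 225 = (1/2 + (1/4)*961) - 225 = (1/2 + 961/4) - 225 = 963/4 - 225 = 63/4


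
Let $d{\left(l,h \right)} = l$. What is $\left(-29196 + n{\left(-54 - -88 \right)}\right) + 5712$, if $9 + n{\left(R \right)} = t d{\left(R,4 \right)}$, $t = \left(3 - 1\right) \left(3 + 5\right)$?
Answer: $-22949$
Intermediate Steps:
$t = 16$ ($t = 2 \cdot 8 = 16$)
$n{\left(R \right)} = -9 + 16 R$
$\left(-29196 + n{\left(-54 - -88 \right)}\right) + 5712 = \left(-29196 - \left(9 - 16 \left(-54 - -88\right)\right)\right) + 5712 = \left(-29196 - \left(9 - 16 \left(-54 + 88\right)\right)\right) + 5712 = \left(-29196 + \left(-9 + 16 \cdot 34\right)\right) + 5712 = \left(-29196 + \left(-9 + 544\right)\right) + 5712 = \left(-29196 + 535\right) + 5712 = -28661 + 5712 = -22949$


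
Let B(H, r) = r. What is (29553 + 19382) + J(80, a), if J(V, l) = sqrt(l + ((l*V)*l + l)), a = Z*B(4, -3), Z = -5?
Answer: 48935 + sqrt(18030) ≈ 49069.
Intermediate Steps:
a = 15 (a = -5*(-3) = 15)
J(V, l) = sqrt(2*l + V*l**2) (J(V, l) = sqrt(l + ((V*l)*l + l)) = sqrt(l + (V*l**2 + l)) = sqrt(l + (l + V*l**2)) = sqrt(2*l + V*l**2))
(29553 + 19382) + J(80, a) = (29553 + 19382) + sqrt(15*(2 + 80*15)) = 48935 + sqrt(15*(2 + 1200)) = 48935 + sqrt(15*1202) = 48935 + sqrt(18030)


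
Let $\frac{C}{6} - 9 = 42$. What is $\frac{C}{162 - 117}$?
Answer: $\frac{34}{5} \approx 6.8$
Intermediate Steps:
$C = 306$ ($C = 54 + 6 \cdot 42 = 54 + 252 = 306$)
$\frac{C}{162 - 117} = \frac{1}{162 - 117} \cdot 306 = \frac{1}{45} \cdot 306 = \frac{34}{5}$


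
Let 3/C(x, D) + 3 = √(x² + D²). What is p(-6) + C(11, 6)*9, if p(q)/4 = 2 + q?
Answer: -2287/148 + 27*√157/148 ≈ -13.167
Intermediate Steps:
p(q) = 8 + 4*q (p(q) = 4*(2 + q) = 8 + 4*q)
C(x, D) = 3/(-3 + √(D² + x²)) (C(x, D) = 3/(-3 + √(x² + D²)) = 3/(-3 + √(D² + x²)))
p(-6) + C(11, 6)*9 = (8 + 4*(-6)) + (3/(-3 + √(6² + 11²)))*9 = (8 - 24) + (3/(-3 + √(36 + 121)))*9 = -16 + (3/(-3 + √157))*9 = -16 + 27/(-3 + √157)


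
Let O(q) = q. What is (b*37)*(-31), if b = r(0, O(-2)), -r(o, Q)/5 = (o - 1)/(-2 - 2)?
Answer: 5735/4 ≈ 1433.8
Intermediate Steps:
r(o, Q) = -5/4 + 5*o/4 (r(o, Q) = -5*(o - 1)/(-2 - 2) = -5*(-1 + o)/(-4) = -(-5)*(-1 + o)/4 = -5*(¼ - o/4) = -5/4 + 5*o/4)
b = -5/4 (b = -5/4 + (5/4)*0 = -5/4 + 0 = -5/4 ≈ -1.2500)
(b*37)*(-31) = -5/4*37*(-31) = -185/4*(-31) = 5735/4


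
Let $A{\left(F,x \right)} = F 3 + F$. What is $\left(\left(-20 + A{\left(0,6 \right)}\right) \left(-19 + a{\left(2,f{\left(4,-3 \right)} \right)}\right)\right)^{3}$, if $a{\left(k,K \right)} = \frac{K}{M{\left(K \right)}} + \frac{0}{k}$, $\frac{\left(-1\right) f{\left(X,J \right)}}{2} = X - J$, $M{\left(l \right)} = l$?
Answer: $46656000$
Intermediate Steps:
$f{\left(X,J \right)} = - 2 X + 2 J$ ($f{\left(X,J \right)} = - 2 \left(X - J\right) = - 2 X + 2 J$)
$a{\left(k,K \right)} = 1$ ($a{\left(k,K \right)} = \frac{K}{K} + \frac{0}{k} = 1 + 0 = 1$)
$A{\left(F,x \right)} = 4 F$ ($A{\left(F,x \right)} = 3 F + F = 4 F$)
$\left(\left(-20 + A{\left(0,6 \right)}\right) \left(-19 + a{\left(2,f{\left(4,-3 \right)} \right)}\right)\right)^{3} = \left(\left(-20 + 4 \cdot 0\right) \left(-19 + 1\right)\right)^{3} = \left(\left(-20 + 0\right) \left(-18\right)\right)^{3} = \left(\left(-20\right) \left(-18\right)\right)^{3} = 360^{3} = 46656000$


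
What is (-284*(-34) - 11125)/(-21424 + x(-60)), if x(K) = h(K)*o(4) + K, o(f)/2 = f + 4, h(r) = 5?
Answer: 1469/21404 ≈ 0.068632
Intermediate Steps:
o(f) = 8 + 2*f (o(f) = 2*(f + 4) = 2*(4 + f) = 8 + 2*f)
x(K) = 80 + K (x(K) = 5*(8 + 2*4) + K = 5*(8 + 8) + K = 5*16 + K = 80 + K)
(-284*(-34) - 11125)/(-21424 + x(-60)) = (-284*(-34) - 11125)/(-21424 + (80 - 60)) = (9656 - 11125)/(-21424 + 20) = -1469/(-21404) = -1469*(-1/21404) = 1469/21404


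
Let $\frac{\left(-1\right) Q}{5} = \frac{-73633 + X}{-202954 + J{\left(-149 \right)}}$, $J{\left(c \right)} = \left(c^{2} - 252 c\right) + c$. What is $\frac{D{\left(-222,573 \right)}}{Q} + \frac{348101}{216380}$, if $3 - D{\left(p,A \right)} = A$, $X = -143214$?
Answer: $\frac{190086507833}{2469544940} \approx 76.972$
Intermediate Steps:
$D{\left(p,A \right)} = 3 - A$
$J{\left(c \right)} = c^{2} - 251 c$
$Q = - \frac{1084235}{143354}$ ($Q = - 5 \frac{-73633 - 143214}{-202954 - 149 \left(-251 - 149\right)} = - 5 \left(- \frac{216847}{-202954 - -59600}\right) = - 5 \left(- \frac{216847}{-202954 + 59600}\right) = - 5 \left(- \frac{216847}{-143354}\right) = - 5 \left(\left(-216847\right) \left(- \frac{1}{143354}\right)\right) = \left(-5\right) \frac{216847}{143354} = - \frac{1084235}{143354} \approx -7.5633$)
$\frac{D{\left(-222,573 \right)}}{Q} + \frac{348101}{216380} = \frac{3 - 573}{- \frac{1084235}{143354}} + \frac{348101}{216380} = \left(3 - 573\right) \left(- \frac{143354}{1084235}\right) + 348101 \cdot \frac{1}{216380} = \left(-570\right) \left(- \frac{143354}{1084235}\right) + \frac{348101}{216380} = \frac{860124}{11413} + \frac{348101}{216380} = \frac{190086507833}{2469544940}$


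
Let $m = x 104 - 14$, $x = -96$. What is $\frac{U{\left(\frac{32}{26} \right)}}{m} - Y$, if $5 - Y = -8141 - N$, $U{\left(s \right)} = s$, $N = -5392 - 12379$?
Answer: $\frac{625499867}{64987} \approx 9625.0$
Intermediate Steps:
$N = -17771$ ($N = -5392 - 12379 = -17771$)
$m = -9998$ ($m = \left(-96\right) 104 - 14 = -9984 - 14 = -9998$)
$Y = -9625$ ($Y = 5 - \left(-8141 - -17771\right) = 5 - \left(-8141 + 17771\right) = 5 - 9630 = -9625$)
$\frac{U{\left(\frac{32}{26} \right)}}{m} - Y = \frac{32 \cdot \frac{1}{26}}{-9998} - -9625 = 32 \cdot \frac{1}{26} \left(- \frac{1}{9998}\right) + 9625 = \frac{16}{13} \left(- \frac{1}{9998}\right) + 9625 = - \frac{8}{64987} + 9625 = \frac{625499867}{64987}$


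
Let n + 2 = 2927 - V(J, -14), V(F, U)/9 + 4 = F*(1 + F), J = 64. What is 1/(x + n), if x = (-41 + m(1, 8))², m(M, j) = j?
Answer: -1/33390 ≈ -2.9949e-5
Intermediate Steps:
V(F, U) = -36 + 9*F*(1 + F) (V(F, U) = -36 + 9*(F*(1 + F)) = -36 + 9*F*(1 + F))
x = 1089 (x = (-41 + 8)² = (-33)² = 1089)
n = -34479 (n = -2 + (2927 - (-36 + 9*64 + 9*64²)) = -2 + (2927 - (-36 + 576 + 9*4096)) = -2 + (2927 - (-36 + 576 + 36864)) = -2 + (2927 - 1*37404) = -2 + (2927 - 37404) = -2 - 34477 = -34479)
1/(x + n) = 1/(1089 - 34479) = 1/(-33390) = -1/33390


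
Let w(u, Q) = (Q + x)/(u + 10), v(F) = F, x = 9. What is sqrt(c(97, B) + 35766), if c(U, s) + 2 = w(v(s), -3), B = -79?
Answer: sqrt(18919110)/23 ≈ 189.11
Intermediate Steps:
w(u, Q) = (9 + Q)/(10 + u) (w(u, Q) = (Q + 9)/(u + 10) = (9 + Q)/(10 + u))
c(U, s) = -2 + 6/(10 + s) (c(U, s) = -2 + (9 - 3)/(10 + s) = -2 + 6/(10 + s))
sqrt(c(97, B) + 35766) = sqrt(2*(-7 - 1*(-79))/(10 - 79) + 35766) = sqrt(2*(-7 + 79)/(-69) + 35766) = sqrt(2*(-1/69)*72 + 35766) = sqrt(-48/23 + 35766) = sqrt(822570/23) = sqrt(18919110)/23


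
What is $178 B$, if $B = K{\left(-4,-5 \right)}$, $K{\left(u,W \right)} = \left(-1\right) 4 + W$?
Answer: $-1602$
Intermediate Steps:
$K{\left(u,W \right)} = -4 + W$
$B = -9$ ($B = -4 - 5 = -9$)
$178 B = 178 \left(-9\right) = -1602$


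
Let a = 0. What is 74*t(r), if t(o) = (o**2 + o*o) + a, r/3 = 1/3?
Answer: 148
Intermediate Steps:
r = 1 (r = 3/3 = 3*(1/3) = 1)
t(o) = 2*o**2 (t(o) = (o**2 + o*o) + 0 = (o**2 + o**2) + 0 = 2*o**2 + 0 = 2*o**2)
74*t(r) = 74*(2*1**2) = 74*(2*1) = 74*2 = 148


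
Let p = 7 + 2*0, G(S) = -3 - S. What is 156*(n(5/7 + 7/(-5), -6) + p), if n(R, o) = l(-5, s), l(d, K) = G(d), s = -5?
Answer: 1404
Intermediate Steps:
l(d, K) = -3 - d
n(R, o) = 2 (n(R, o) = -3 - 1*(-5) = -3 + 5 = 2)
p = 7 (p = 7 + 0 = 7)
156*(n(5/7 + 7/(-5), -6) + p) = 156*(2 + 7) = 156*9 = 1404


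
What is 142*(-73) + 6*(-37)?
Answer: -10588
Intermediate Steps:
142*(-73) + 6*(-37) = -10366 - 222 = -10588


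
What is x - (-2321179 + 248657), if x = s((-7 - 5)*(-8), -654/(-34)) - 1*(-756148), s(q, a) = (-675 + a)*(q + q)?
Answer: 45946974/17 ≈ 2.7028e+6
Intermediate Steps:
s(q, a) = 2*q*(-675 + a) (s(q, a) = (-675 + a)*(2*q) = 2*q*(-675 + a))
x = 10714100/17 (x = 2*((-7 - 5)*(-8))*(-675 - 654/(-34)) - 1*(-756148) = 2*(-12*(-8))*(-675 - 654*(-1/34)) + 756148 = 2*96*(-675 + 327/17) + 756148 = 2*96*(-11148/17) + 756148 = -2140416/17 + 756148 = 10714100/17 ≈ 6.3024e+5)
x - (-2321179 + 248657) = 10714100/17 - (-2321179 + 248657) = 10714100/17 - 1*(-2072522) = 10714100/17 + 2072522 = 45946974/17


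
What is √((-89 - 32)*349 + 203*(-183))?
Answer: I*√79378 ≈ 281.74*I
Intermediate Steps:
√((-89 - 32)*349 + 203*(-183)) = √(-121*349 - 37149) = √(-42229 - 37149) = √(-79378) = I*√79378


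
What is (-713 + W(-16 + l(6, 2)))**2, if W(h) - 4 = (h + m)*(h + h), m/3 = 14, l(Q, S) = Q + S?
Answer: 1570009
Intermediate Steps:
m = 42 (m = 3*14 = 42)
W(h) = 4 + 2*h*(42 + h) (W(h) = 4 + (h + 42)*(h + h) = 4 + (42 + h)*(2*h) = 4 + 2*h*(42 + h))
(-713 + W(-16 + l(6, 2)))**2 = (-713 + (4 + 2*(-16 + (6 + 2))**2 + 84*(-16 + (6 + 2))))**2 = (-713 + (4 + 2*(-16 + 8)**2 + 84*(-16 + 8)))**2 = (-713 + (4 + 2*(-8)**2 + 84*(-8)))**2 = (-713 + (4 + 2*64 - 672))**2 = (-713 + (4 + 128 - 672))**2 = (-713 - 540)**2 = (-1253)**2 = 1570009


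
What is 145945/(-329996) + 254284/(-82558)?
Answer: -47980815087/13621904884 ≈ -3.5223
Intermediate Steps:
145945/(-329996) + 254284/(-82558) = 145945*(-1/329996) + 254284*(-1/82558) = -145945/329996 - 127142/41279 = -47980815087/13621904884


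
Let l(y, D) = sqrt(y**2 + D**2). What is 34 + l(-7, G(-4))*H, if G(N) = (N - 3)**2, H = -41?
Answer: 34 - 1435*sqrt(2) ≈ -1995.4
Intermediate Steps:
G(N) = (-3 + N)**2
l(y, D) = sqrt(D**2 + y**2)
34 + l(-7, G(-4))*H = 34 + sqrt(((-3 - 4)**2)**2 + (-7)**2)*(-41) = 34 + sqrt(((-7)**2)**2 + 49)*(-41) = 34 + sqrt(49**2 + 49)*(-41) = 34 + sqrt(2401 + 49)*(-41) = 34 + sqrt(2450)*(-41) = 34 + (35*sqrt(2))*(-41) = 34 - 1435*sqrt(2)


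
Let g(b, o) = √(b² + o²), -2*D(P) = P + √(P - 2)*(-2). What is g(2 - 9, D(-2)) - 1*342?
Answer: -342 + √(46 + 4*I) ≈ -335.21 + 0.29461*I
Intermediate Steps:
D(P) = √(-2 + P) - P/2 (D(P) = -(P + √(P - 2)*(-2))/2 = -(P + √(-2 + P)*(-2))/2 = -(P - 2*√(-2 + P))/2 = √(-2 + P) - P/2)
g(2 - 9, D(-2)) - 1*342 = √((2 - 9)² + (√(-2 - 2) - ½*(-2))²) - 1*342 = √((-7)² + (√(-4) + 1)²) - 342 = √(49 + (2*I + 1)²) - 342 = √(49 + (1 + 2*I)²) - 342 = -342 + √(49 + (1 + 2*I)²)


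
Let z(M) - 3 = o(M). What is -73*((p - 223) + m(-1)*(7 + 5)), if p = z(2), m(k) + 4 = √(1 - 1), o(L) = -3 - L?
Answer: 19929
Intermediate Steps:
z(M) = -M (z(M) = 3 + (-3 - M) = -M)
m(k) = -4 (m(k) = -4 + √(1 - 1) = -4 + √0 = -4 + 0 = -4)
p = -2 (p = -1*2 = -2)
-73*((p - 223) + m(-1)*(7 + 5)) = -73*((-2 - 223) - 4*(7 + 5)) = -73*(-225 - 4*12) = -73*(-225 - 48) = -73*(-273) = 19929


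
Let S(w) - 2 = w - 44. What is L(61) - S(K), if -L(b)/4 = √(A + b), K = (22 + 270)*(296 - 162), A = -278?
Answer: -39086 - 4*I*√217 ≈ -39086.0 - 58.924*I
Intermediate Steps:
K = 39128 (K = 292*134 = 39128)
L(b) = -4*√(-278 + b)
S(w) = -42 + w (S(w) = 2 + (w - 44) = 2 + (-44 + w) = -42 + w)
L(61) - S(K) = -4*√(-278 + 61) - (-42 + 39128) = -4*I*√217 - 1*39086 = -4*I*√217 - 39086 = -39086 - 4*I*√217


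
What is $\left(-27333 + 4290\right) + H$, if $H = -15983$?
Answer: $-39026$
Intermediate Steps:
$\left(-27333 + 4290\right) + H = \left(-27333 + 4290\right) - 15983 = -23043 - 15983 = -39026$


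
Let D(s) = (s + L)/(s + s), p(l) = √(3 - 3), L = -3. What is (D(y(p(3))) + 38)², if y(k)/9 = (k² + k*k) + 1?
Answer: 13225/9 ≈ 1469.4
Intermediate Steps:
p(l) = 0 (p(l) = √0 = 0)
y(k) = 9 + 18*k² (y(k) = 9*((k² + k*k) + 1) = 9*((k² + k²) + 1) = 9*(2*k² + 1) = 9*(1 + 2*k²) = 9 + 18*k²)
D(s) = (-3 + s)/(2*s) (D(s) = (s - 3)/(s + s) = (-3 + s)/((2*s)) = (-3 + s)*(1/(2*s)) = (-3 + s)/(2*s))
(D(y(p(3))) + 38)² = ((-3 + (9 + 18*0²))/(2*(9 + 18*0²)) + 38)² = ((-3 + (9 + 18*0))/(2*(9 + 18*0)) + 38)² = ((-3 + (9 + 0))/(2*(9 + 0)) + 38)² = ((½)*(-3 + 9)/9 + 38)² = ((½)*(⅑)*6 + 38)² = (⅓ + 38)² = (115/3)² = 13225/9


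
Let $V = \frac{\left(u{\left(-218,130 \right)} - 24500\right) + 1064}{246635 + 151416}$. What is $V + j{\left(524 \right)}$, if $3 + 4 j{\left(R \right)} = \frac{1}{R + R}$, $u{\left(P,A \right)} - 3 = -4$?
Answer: $- \frac{1349322197}{1668629792} \approx -0.80864$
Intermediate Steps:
$u{\left(P,A \right)} = -1$ ($u{\left(P,A \right)} = 3 - 4 = -1$)
$j{\left(R \right)} = - \frac{3}{4} + \frac{1}{8 R}$ ($j{\left(R \right)} = - \frac{3}{4} + \frac{1}{4 \left(R + R\right)} = - \frac{3}{4} + \frac{1}{4 \cdot 2 R} = - \frac{3}{4} + \frac{\frac{1}{2} \frac{1}{R}}{4} = - \frac{3}{4} + \frac{1}{8 R}$)
$V = - \frac{23437}{398051}$ ($V = \frac{\left(-1 - 24500\right) + 1064}{246635 + 151416} = \frac{\left(-1 - 24500\right) + 1064}{398051} = \left(-24501 + 1064\right) \frac{1}{398051} = \left(-23437\right) \frac{1}{398051} = - \frac{23437}{398051} \approx -0.058879$)
$V + j{\left(524 \right)} = - \frac{23437}{398051} + \frac{1 - 3144}{8 \cdot 524} = - \frac{23437}{398051} + \frac{1}{8} \cdot \frac{1}{524} \left(1 - 3144\right) = - \frac{23437}{398051} + \frac{1}{8} \cdot \frac{1}{524} \left(-3143\right) = - \frac{23437}{398051} - \frac{3143}{4192} = - \frac{1349322197}{1668629792}$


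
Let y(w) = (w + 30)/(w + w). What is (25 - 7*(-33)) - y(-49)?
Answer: 25069/98 ≈ 255.81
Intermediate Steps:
y(w) = (30 + w)/(2*w) (y(w) = (30 + w)/((2*w)) = (30 + w)*(1/(2*w)) = (30 + w)/(2*w))
(25 - 7*(-33)) - y(-49) = (25 - 7*(-33)) - (30 - 49)/(2*(-49)) = (25 + 231) - (-1)*(-19)/(2*49) = 256 - 1*19/98 = 256 - 19/98 = 25069/98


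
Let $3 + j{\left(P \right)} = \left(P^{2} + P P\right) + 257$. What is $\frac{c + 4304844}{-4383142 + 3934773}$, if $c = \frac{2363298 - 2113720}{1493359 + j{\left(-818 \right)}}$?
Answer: $- \frac{420369658078}{43783402921} \approx -9.6011$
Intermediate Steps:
$j{\left(P \right)} = 254 + 2 P^{2}$ ($j{\left(P \right)} = -3 + \left(\left(P^{2} + P P\right) + 257\right) = -3 + \left(\left(P^{2} + P^{2}\right) + 257\right) = -3 + \left(2 P^{2} + 257\right) = -3 + \left(257 + 2 P^{2}\right) = 254 + 2 P^{2}$)
$c = \frac{249578}{2831861}$ ($c = \frac{2363298 - 2113720}{1493359 + \left(254 + 2 \left(-818\right)^{2}\right)} = \frac{249578}{1493359 + \left(254 + 2 \cdot 669124\right)} = \frac{249578}{1493359 + \left(254 + 1338248\right)} = \frac{249578}{1493359 + 1338502} = \frac{249578}{2831861} \approx 0.088132$)
$\frac{c + 4304844}{-4383142 + 3934773} = \frac{\frac{249578}{2831861} + 4304844}{-4383142 + 3934773} = \frac{12190720084262}{2831861 \left(-448369\right)} = \frac{12190720084262}{2831861} \left(- \frac{1}{448369}\right) = - \frac{420369658078}{43783402921}$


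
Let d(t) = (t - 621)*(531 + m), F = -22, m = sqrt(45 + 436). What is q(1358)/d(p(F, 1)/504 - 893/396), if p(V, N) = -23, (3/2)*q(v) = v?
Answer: -333147276/121584547115 + 627396*sqrt(481)/121584547115 ≈ -0.0026269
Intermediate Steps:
q(v) = 2*v/3
m = sqrt(481) ≈ 21.932
d(t) = (-621 + t)*(531 + sqrt(481)) (d(t) = (t - 621)*(531 + sqrt(481)) = (-621 + t)*(531 + sqrt(481)))
q(1358)/d(p(F, 1)/504 - 893/396) = ((2/3)*1358)/(-329751 - 621*sqrt(481) + 531*(-23/504 - 893/396) + (-23/504 - 893/396)*sqrt(481)) = 2716/(3*(-329751 - 621*sqrt(481) + 531*(-23*1/504 - 893*1/396) + (-23*1/504 - 893*1/396)*sqrt(481))) = 2716/(3*(-329751 - 621*sqrt(481) + 531*(-23/504 - 893/396) + (-23/504 - 893/396)*sqrt(481))) = 2716/(3*(-329751 - 621*sqrt(481) + 531*(-12755/5544) - 12755*sqrt(481)/5544)) = 2716/(3*(-329751 - 621*sqrt(481) - 752545/616 - 12755*sqrt(481)/5544)) = 2716/(3*(-203879161/616 - 3455579*sqrt(481)/5544))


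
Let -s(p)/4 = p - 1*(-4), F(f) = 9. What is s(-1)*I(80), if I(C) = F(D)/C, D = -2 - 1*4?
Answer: -27/20 ≈ -1.3500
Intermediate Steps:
D = -6 (D = -2 - 4 = -6)
I(C) = 9/C
s(p) = -16 - 4*p (s(p) = -4*(p - 1*(-4)) = -4*(p + 4) = -4*(4 + p) = -16 - 4*p)
s(-1)*I(80) = (-16 - 4*(-1))*(9/80) = (-16 + 4)*(9*(1/80)) = -12*9/80 = -27/20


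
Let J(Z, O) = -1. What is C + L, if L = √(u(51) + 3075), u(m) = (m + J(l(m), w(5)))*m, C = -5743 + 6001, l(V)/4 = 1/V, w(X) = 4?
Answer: 333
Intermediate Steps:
l(V) = 4/V
C = 258
u(m) = m*(-1 + m) (u(m) = (m - 1)*m = (-1 + m)*m = m*(-1 + m))
L = 75 (L = √(51*(-1 + 51) + 3075) = √(51*50 + 3075) = √(2550 + 3075) = √5625 = 75)
C + L = 258 + 75 = 333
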